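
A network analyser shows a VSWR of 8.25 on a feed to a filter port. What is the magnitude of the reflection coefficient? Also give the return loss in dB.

|Γ| ≈ 0.784; return loss ≈ 2.12 dB

|Γ| = (S − 1)/(S + 1) = (8.25 − 1)/(8.25 + 1) = 7.25/9.25
RL = −20·log₁₀|Γ| = −20·log₁₀(0.784)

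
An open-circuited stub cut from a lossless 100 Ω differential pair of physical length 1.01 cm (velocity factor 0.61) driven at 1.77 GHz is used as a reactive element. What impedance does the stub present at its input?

Z_in ≈ −j142 Ω

λ = v/f = 0.61·c / 1.77 GHz = 0.103 m
βl = 2π·l/λ = 2π × 0.0977 = 35.2°
tan(βl) = 0.705
For an open-circuited stub, Z_in = −jZ_0·cot(βl) = −jZ_0/tan(βl)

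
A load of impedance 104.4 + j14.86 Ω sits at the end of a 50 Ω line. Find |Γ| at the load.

Γ = (Z_L − Z_0)/(Z_L + Z_0) = (54.4 + j14.86)/(154.4 + j14.86)
|Γ| = 56.4/155

|Γ| ≈ 0.364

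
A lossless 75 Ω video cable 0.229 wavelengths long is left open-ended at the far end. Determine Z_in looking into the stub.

βl = 2π × 0.229 = 82.4°
tan(βl) = 7.53
For an open-ended stub, Z_in = −jZ_0·cot(βl) = −jZ_0/tan(βl)

Z_in ≈ −j9.95 Ω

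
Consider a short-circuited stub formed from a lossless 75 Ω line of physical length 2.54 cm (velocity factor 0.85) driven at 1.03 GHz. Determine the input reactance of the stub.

X_in ≈ 56.4 Ω (inductive)

λ = v/f = 0.85·c / 1.03 GHz = 0.248 m
βl = 2π·l/λ = 2π × 0.103 = 36.9°
tan(βl) = 0.752
For a short-circuited stub, Z_in = jZ_0·tan(βl)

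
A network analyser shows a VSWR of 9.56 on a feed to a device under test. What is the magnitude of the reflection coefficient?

|Γ| = (S − 1)/(S + 1) = (9.56 − 1)/(9.56 + 1) = 8.56/10.6

|Γ| ≈ 0.811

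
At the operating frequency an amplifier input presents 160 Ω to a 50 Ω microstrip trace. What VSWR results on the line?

VSWR ≈ 3.2

Γ = (160 − 50)/(160 + 50) = 0.524
VSWR = (1 + 0.524)/(1 − 0.524)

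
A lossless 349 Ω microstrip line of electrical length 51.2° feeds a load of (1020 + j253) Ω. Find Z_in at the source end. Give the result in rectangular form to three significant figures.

Z_in ≈ 196 − j275 Ω

tan(βl) = tan(51.2°) = 1.24
Z_in = Z_0·(Z_L + jZ_0·tanβl)/(Z_0 + jZ_L·tanβl)
     = 349·(1020 + j687)/(34.3 + j1270)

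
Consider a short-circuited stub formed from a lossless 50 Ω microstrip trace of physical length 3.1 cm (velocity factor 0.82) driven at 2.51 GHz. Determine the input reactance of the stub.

X_in ≈ -113 Ω (capacitive)

λ = v/f = 0.82·c / 2.51 GHz = 0.098 m
βl = 2π·l/λ = 2π × 0.316 = 114°
tan(βl) = -2.26
For a short-circuited stub, Z_in = jZ_0·tan(βl)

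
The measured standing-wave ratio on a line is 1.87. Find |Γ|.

|Γ| = (S − 1)/(S + 1) = (1.87 − 1)/(1.87 + 1) = 0.87/2.87

|Γ| ≈ 0.303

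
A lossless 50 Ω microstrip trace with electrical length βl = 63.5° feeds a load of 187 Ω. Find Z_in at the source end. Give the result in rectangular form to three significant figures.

tan(βl) = tan(63.5°) = 2.01
Z_in = Z_0·(Z_L + jZ_0·tanβl)/(Z_0 + jZ_L·tanβl)
     = 50·(187 + j100)/(50 + j375)

Z_in ≈ 16.4 − j22.7 Ω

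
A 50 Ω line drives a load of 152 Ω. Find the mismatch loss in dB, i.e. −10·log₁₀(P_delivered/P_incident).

Γ = (152 − 50)/(152 + 50) = 0.505
|Γ|² = 0.255, so P_del/P_inc = 1 − |Γ|² = 0.745
ML = −10·log₁₀(1 − |Γ|²)

mismatch loss ≈ 1.28 dB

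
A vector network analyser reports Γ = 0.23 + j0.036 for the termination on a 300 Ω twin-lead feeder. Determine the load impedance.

Z_L ≈ 478 + j36.4 Ω

Z_L = Z_0·(1 + Γ)/(1 − Γ) = 300·(1.23 + j0.036)/(0.77 − j0.036)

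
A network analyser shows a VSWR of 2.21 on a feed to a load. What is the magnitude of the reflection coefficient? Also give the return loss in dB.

|Γ| ≈ 0.377; return loss ≈ 8.47 dB

|Γ| = (S − 1)/(S + 1) = (2.21 − 1)/(2.21 + 1) = 1.21/3.21
RL = −20·log₁₀|Γ| = −20·log₁₀(0.377)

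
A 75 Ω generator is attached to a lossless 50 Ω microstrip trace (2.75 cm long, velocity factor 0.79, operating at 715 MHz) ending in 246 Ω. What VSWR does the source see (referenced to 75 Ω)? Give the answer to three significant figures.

VSWR ≈ 4.33

λ = v/f = 0.79·c / 715 MHz = 0.331 m
βl = 2π·l/λ = 2π × 0.083 = 29.9°
tan(βl) = 0.574
Z_in = Z_0·(Z_L + jZ_0·tanβl)/(Z_0 + jZ_L·tanβl) = 36.4 − j74.2 Ω
Γ_s = (Z_in − Z_s)/(Z_in + Z_s) = (-38.6 − j74.2)/(111 − j74.2), |Γ_s| = 0.625
VSWR = (1 + |Γ_s|)/(1 − |Γ_s|)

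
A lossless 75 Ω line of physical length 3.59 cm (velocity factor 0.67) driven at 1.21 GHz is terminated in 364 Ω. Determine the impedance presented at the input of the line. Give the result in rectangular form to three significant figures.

λ = v/f = 0.67·c / 1.21 GHz = 0.166 m
βl = 2π·l/λ = 2π × 0.216 = 77.8°
tan(βl) = tan(77.8°) = 4.63
Z_in = Z_0·(Z_L + jZ_0·tanβl)/(Z_0 + jZ_L·tanβl)
     = 75·(364 + j347)/(75 + j1680)

Z_in ≈ 16.1 − j15.5 Ω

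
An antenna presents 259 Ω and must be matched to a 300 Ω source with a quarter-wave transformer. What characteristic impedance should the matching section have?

Z_qwt ≈ 279 Ω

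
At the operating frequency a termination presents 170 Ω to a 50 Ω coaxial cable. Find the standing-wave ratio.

Γ = (170 − 50)/(170 + 50) = 0.545
VSWR = (1 + 0.545)/(1 − 0.545)

VSWR ≈ 3.4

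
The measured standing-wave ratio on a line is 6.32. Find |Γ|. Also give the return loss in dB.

|Γ| = (S − 1)/(S + 1) = (6.32 − 1)/(6.32 + 1) = 5.32/7.32
RL = −20·log₁₀|Γ| = −20·log₁₀(0.727)

|Γ| ≈ 0.727; return loss ≈ 2.77 dB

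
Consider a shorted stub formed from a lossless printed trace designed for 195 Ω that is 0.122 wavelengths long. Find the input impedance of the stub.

βl = 2π × 0.122 = 43.9°
tan(βl) = 0.963
For a shorted stub, Z_in = jZ_0·tan(βl)

Z_in ≈ +j188 Ω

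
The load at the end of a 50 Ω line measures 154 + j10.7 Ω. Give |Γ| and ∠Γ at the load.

Γ ≈ 0.512 ∠ 2.87°

Γ = (Z_L − Z_0)/(Z_L + Z_0) = (104 + j10.7)/(204 + j10.7)
|Γ| = 105/204 = 0.512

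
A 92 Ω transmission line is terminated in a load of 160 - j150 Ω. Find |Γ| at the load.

Γ = (Z_L − Z_0)/(Z_L + Z_0) = (68 − j150)/(252 − j150)
|Γ| = 165/293

|Γ| ≈ 0.562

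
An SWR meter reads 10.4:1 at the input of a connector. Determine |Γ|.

|Γ| ≈ 0.825

|Γ| = (S − 1)/(S + 1) = (10.4 − 1)/(10.4 + 1) = 9.4/11.4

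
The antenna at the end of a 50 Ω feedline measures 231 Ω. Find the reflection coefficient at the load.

Γ = 0.644

Γ = (Z_L − Z_0)/(Z_L + Z_0) = (231 − 50)/(231 + 50) = 181/281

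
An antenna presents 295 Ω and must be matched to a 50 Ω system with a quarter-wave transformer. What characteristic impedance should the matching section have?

Z_qwt = √(Z_0·R_L) = √(50 × 295) = √14750

Z_qwt ≈ 121 Ω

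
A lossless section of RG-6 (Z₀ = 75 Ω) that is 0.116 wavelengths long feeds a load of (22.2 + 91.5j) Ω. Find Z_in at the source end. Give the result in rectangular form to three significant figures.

βl = 2π × 0.116 = 41.8°
tan(βl) = tan(41.8°) = 0.893
Z_in = Z_0·(Z_L + jZ_0·tanβl)/(Z_0 + jZ_L·tanβl)
     = 75·(22.2 + j158)/(-6.7 + j19.8)

Z_in ≈ 513 − j257 Ω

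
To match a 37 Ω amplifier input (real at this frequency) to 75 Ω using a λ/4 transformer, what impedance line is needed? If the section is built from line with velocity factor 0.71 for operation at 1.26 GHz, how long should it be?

Z_qwt ≈ 52.7 Ω; length ≈ 4.23 cm

Z_qwt = √(Z_0·R_L) = √(75 × 37) = √2775
λ = 0.71·c/f = 0.169 m, so l = λ/4 = 0.0423 m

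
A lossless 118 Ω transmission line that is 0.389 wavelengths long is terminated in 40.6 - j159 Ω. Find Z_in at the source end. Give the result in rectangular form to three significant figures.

βl = 2π × 0.389 = 140°
tan(βl) = tan(140°) = -0.838
Z_in = Z_0·(Z_L + jZ_0·tanβl)/(Z_0 + jZ_L·tanβl)
     = 118·(40.6 − j258)/(-15.2 − j34)

Z_in ≈ 693 + j451 Ω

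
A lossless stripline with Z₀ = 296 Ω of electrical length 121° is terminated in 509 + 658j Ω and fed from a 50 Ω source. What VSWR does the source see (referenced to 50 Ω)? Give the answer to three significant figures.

VSWR ≈ 3.49

tan(βl) = -1.66
Z_in = Z_0·(Z_L + jZ_0·tanβl)/(Z_0 + jZ_L·tanβl) = 63.4 + j73.8 Ω
Γ_s = (Z_in − Z_s)/(Z_in + Z_s) = (13.4 + j73.8)/(113 + j73.8), |Γ_s| = 0.554
VSWR = (1 + |Γ_s|)/(1 − |Γ_s|)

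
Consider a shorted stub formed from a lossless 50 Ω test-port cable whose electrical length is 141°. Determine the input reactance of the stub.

tan(βl) = -0.81
For a shorted stub, Z_in = jZ_0·tan(βl)

X_in ≈ -40.5 Ω (capacitive)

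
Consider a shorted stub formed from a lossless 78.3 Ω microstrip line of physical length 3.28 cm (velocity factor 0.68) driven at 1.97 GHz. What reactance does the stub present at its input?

λ = v/f = 0.68·c / 1.97 GHz = 0.104 m
βl = 2π·l/λ = 2π × 0.317 = 114°
tan(βl) = -2.24
For a shorted stub, Z_in = jZ_0·tan(βl)

X_in ≈ -176 Ω (capacitive)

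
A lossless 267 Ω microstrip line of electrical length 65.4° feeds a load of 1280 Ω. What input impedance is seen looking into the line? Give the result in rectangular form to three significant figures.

tan(βl) = tan(65.4°) = 2.18
Z_in = Z_0·(Z_L + jZ_0·tanβl)/(Z_0 + jZ_L·tanβl)
     = 267·(1280 + j583)/(267 + j2800)

Z_in ≈ 66.8 − j116 Ω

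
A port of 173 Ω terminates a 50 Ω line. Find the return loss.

RL ≈ 5.17 dB

Γ = (173 − 50)/(173 + 50) = 0.552
RL = −20·log₁₀|Γ| = −20·log₁₀(0.552)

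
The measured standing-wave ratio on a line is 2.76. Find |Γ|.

|Γ| = (S − 1)/(S + 1) = (2.76 − 1)/(2.76 + 1) = 1.76/3.76

|Γ| ≈ 0.468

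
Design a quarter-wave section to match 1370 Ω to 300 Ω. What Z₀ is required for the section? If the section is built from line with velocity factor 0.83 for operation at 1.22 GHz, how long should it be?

Z_qwt = √(Z_0·R_L) = √(300 × 1370) = √411000
λ = 0.83·c/f = 0.204 m, so l = λ/4 = 0.051 m

Z_qwt ≈ 641 Ω; length ≈ 5.1 cm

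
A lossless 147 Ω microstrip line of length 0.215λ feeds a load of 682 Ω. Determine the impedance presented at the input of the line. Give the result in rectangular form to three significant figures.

Z_in ≈ 33.2 − j31.3 Ω

βl = 2π × 0.215 = 77.4°
tan(βl) = tan(77.4°) = 4.47
Z_in = Z_0·(Z_L + jZ_0·tanβl)/(Z_0 + jZ_L·tanβl)
     = 147·(682 + j658)/(147 + j3050)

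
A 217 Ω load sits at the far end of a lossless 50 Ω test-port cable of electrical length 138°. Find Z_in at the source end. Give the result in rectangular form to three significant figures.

tan(βl) = tan(138°) = -0.9
Z_in = Z_0·(Z_L + jZ_0·tanβl)/(Z_0 + jZ_L·tanβl)
     = 50·(217 − j45)/(50 − j195)

Z_in ≈ 24.1 + j49.4 Ω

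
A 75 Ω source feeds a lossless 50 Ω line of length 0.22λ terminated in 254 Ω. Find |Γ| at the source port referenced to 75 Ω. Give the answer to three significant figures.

|Γ| ≈ 0.764

βl = 2π × 0.22 = 79.2°
tan(βl) = 5.24
Z_in = Z_0·(Z_L + jZ_0·tanβl)/(Z_0 + jZ_L·tanβl) = 10.2 − j9.16 Ω
Γ_s = (Z_in − Z_s)/(Z_in + Z_s) = (-64.8 − j9.16)/(85.2 − j9.16), |Γ_s| = 0.764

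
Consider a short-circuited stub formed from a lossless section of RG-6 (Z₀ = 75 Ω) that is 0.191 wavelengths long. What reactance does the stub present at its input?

βl = 2π × 0.191 = 68.8°
tan(βl) = 2.57
For a short-circuited stub, Z_in = jZ_0·tan(βl)

X_in ≈ 193 Ω (inductive)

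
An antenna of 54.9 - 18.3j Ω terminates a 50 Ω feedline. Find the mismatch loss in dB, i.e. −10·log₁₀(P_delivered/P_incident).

Γ = (4.9 − j18.3)/(104.9 − j18.3), |Γ| = 0.178
|Γ|² = 0.0317, so P_del/P_inc = 1 − |Γ|² = 0.968
ML = −10·log₁₀(1 − |Γ|²)

mismatch loss ≈ 0.14 dB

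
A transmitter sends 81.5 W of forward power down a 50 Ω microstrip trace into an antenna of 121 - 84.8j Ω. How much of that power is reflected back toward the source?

|Γ| = |(71 − j84.8)/(171 − j84.8)| = 0.579
|Γ|² = 0.336
P_refl = |Γ|²·P_inc = 27.4 W, P_del = (1 − |Γ|²)·P_inc = 54.1 W

P_reflected ≈ 27.4 W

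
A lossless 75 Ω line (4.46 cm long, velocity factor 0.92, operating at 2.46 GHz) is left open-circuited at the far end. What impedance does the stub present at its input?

Z_in ≈ +j99.9 Ω

λ = v/f = 0.92·c / 2.46 GHz = 0.112 m
βl = 2π·l/λ = 2π × 0.398 = 143°
tan(βl) = -0.751
For an open-circuited stub, Z_in = −jZ_0·cot(βl) = −jZ_0/tan(βl)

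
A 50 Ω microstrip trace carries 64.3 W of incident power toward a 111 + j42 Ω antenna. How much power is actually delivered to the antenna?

|Γ| = |(61 + j42)/(161 + j42)| = 0.445
|Γ|² = 0.198
P_refl = |Γ|²·P_inc = 12.7 W, P_del = (1 − |Γ|²)·P_inc = 51.6 W

P_delivered ≈ 51.6 W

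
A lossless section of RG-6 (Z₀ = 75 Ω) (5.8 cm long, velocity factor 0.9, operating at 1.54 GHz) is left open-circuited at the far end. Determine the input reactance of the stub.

X_in ≈ 41.7 Ω (inductive)

λ = v/f = 0.9·c / 1.54 GHz = 0.175 m
βl = 2π·l/λ = 2π × 0.331 = 119°
tan(βl) = -1.8
For an open-circuited stub, Z_in = −jZ_0·cot(βl) = −jZ_0/tan(βl)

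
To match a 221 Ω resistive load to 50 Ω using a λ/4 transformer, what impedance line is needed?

Z_qwt ≈ 105 Ω

Z_qwt = √(Z_0·R_L) = √(50 × 221) = √11050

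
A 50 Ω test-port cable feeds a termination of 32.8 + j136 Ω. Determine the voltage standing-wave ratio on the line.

VSWR ≈ 13.4

Γ = (Z_L − Z_0)/(Z_L + Z_0) = (-17.2 + j136)/(82.8 + j136)
|Γ| = 137/159 = 0.861
VSWR = (1 + |Γ|)/(1 − |Γ|) = 1.86/0.139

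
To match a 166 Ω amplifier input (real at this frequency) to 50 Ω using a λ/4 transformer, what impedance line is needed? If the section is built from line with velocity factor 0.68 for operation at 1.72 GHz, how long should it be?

Z_qwt ≈ 91.1 Ω; length ≈ 2.97 cm

Z_qwt = √(Z_0·R_L) = √(50 × 166) = √8300
λ = 0.68·c/f = 0.119 m, so l = λ/4 = 0.0297 m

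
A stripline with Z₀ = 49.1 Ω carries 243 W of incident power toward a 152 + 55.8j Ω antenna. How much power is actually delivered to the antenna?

|Γ| = |(102.9 + j55.8)/(201.1 + j55.8)| = 0.561
|Γ|² = 0.315
P_refl = |Γ|²·P_inc = 76.4 W, P_del = (1 − |Γ|²)·P_inc = 167 W

P_delivered ≈ 167 W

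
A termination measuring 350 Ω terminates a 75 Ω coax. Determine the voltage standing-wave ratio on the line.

VSWR ≈ 4.67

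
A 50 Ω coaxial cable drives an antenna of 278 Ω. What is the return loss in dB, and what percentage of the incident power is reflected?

Γ = (278 − 50)/(278 + 50) = 0.695
RL = −20·log₁₀(0.695) = 3.16 dB
P_refl/P_inc = |Γ|² = 0.483

RL ≈ 3.16 dB; 48.3% of incident power reflected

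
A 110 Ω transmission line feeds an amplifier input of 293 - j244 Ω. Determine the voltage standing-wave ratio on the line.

VSWR ≈ 4.67

Γ = (Z_L − Z_0)/(Z_L + Z_0) = (183 − j244)/(403 − j244)
|Γ| = 305/471 = 0.647
VSWR = (1 + |Γ|)/(1 − |Γ|) = 1.65/0.353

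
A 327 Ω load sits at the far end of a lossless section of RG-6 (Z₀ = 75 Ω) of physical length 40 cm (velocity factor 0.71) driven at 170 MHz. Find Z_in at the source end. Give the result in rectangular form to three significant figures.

λ = v/f = 0.71·c / 170 MHz = 1.25 m
βl = 2π·l/λ = 2π × 0.319 = 115°
tan(βl) = tan(115°) = -2.15
Z_in = Z_0·(Z_L + jZ_0·tanβl)/(Z_0 + jZ_L·tanβl)
     = 75·(327 − j161)/(75 − j704)

Z_in ≈ 20.7 + j32.7 Ω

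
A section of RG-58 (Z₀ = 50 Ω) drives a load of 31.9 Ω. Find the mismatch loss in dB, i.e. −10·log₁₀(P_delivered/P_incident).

Γ = (31.9 − 50)/(31.9 + 50) = -0.221
|Γ|² = 0.0488, so P_del/P_inc = 1 − |Γ|² = 0.951
ML = −10·log₁₀(1 − |Γ|²)

mismatch loss ≈ 0.217 dB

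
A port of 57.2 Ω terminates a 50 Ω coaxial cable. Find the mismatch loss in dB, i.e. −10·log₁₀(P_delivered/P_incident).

mismatch loss ≈ 0.0196 dB

Γ = (57.2 − 50)/(57.2 + 50) = 0.0672
|Γ|² = 0.00451, so P_del/P_inc = 1 − |Γ|² = 0.995
ML = −10·log₁₀(1 − |Γ|²)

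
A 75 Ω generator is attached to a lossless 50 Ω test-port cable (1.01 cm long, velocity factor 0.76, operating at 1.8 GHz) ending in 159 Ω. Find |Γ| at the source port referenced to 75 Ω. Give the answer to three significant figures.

|Γ| ≈ 0.471

λ = v/f = 0.76·c / 1.8 GHz = 0.127 m
βl = 2π·l/λ = 2π × 0.0797 = 28.7°
tan(βl) = 0.548
Z_in = Z_0·(Z_L + jZ_0·tanβl)/(Z_0 + jZ_L·tanβl) = 51.3 − j61.9 Ω
Γ_s = (Z_in − Z_s)/(Z_in + Z_s) = (-23.7 − j61.9)/(126 − j61.9), |Γ_s| = 0.471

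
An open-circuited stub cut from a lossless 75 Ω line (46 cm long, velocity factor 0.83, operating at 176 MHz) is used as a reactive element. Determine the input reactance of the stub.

X_in ≈ 38.3 Ω (inductive)

λ = v/f = 0.83·c / 176 MHz = 1.41 m
βl = 2π·l/λ = 2π × 0.325 = 117°
tan(βl) = -1.96
For an open-circuited stub, Z_in = −jZ_0·cot(βl) = −jZ_0/tan(βl)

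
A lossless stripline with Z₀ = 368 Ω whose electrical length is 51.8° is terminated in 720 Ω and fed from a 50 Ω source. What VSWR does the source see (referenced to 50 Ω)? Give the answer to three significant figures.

VSWR ≈ 7.89

tan(βl) = 1.27
Z_in = Z_0·(Z_L + jZ_0·tanβl)/(Z_0 + jZ_L·tanβl) = 262 − j184 Ω
Γ_s = (Z_in − Z_s)/(Z_in + Z_s) = (212 − j184)/(312 − j184), |Γ_s| = 0.775
VSWR = (1 + |Γ_s|)/(1 − |Γ_s|)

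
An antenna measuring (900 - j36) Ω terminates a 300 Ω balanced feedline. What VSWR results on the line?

VSWR ≈ 3.01

Γ = (Z_L − Z_0)/(Z_L + Z_0) = (600 − j36)/(1200 − j36)
|Γ| = 601/1200 = 0.501
VSWR = (1 + |Γ|)/(1 − |Γ|) = 1.5/0.499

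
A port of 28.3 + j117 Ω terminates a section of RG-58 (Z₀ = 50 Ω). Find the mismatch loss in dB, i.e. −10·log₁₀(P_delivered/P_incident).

Γ = (-21.7 + j117)/(78.3 + j117), |Γ| = 0.845
|Γ|² = 0.714, so P_del/P_inc = 1 − |Γ|² = 0.286
ML = −10·log₁₀(1 − |Γ|²)

mismatch loss ≈ 5.44 dB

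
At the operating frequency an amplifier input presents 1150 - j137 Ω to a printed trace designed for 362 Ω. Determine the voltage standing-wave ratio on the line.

Γ = (Z_L − Z_0)/(Z_L + Z_0) = (788 − j137)/(1512 − j137)
|Γ| = 800/1520 = 0.527
VSWR = (1 + |Γ|)/(1 − |Γ|) = 1.53/0.473

VSWR ≈ 3.23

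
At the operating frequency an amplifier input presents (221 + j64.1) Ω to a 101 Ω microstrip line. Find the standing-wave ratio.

Γ = (Z_L − Z_0)/(Z_L + Z_0) = (120 + j64.1)/(322 + j64.1)
|Γ| = 136/328 = 0.414
VSWR = (1 + |Γ|)/(1 − |Γ|) = 1.41/0.586

VSWR ≈ 2.42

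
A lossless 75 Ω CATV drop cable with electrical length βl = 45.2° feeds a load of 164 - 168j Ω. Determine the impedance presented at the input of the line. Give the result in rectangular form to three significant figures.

tan(βl) = tan(45.2°) = 1.01
Z_in = Z_0·(Z_L + jZ_0·tanβl)/(Z_0 + jZ_L·tanβl)
     = 75·(164 − j92.5)/(244 + j165)

Z_in ≈ 21.4 − j42.9 Ω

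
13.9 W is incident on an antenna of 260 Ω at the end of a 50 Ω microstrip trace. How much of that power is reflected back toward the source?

P_reflected ≈ 6.38 W

Γ = (260 − 50)/(260 + 50) = 0.677
|Γ|² = 0.459
P_refl = |Γ|²·P_inc = 6.38 W, P_del = (1 − |Γ|²)·P_inc = 7.52 W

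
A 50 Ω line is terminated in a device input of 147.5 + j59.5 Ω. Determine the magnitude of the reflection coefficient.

|Γ| ≈ 0.554

Γ = (Z_L − Z_0)/(Z_L + Z_0) = (97.5 + j59.5)/(197.5 + j59.5)
|Γ| = 114/206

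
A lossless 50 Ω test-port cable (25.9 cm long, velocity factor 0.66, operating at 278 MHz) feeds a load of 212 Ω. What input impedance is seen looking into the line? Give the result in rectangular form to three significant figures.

λ = v/f = 0.66·c / 278 MHz = 0.712 m
βl = 2π·l/λ = 2π × 0.364 = 131°
tan(βl) = tan(131°) = -1.15
Z_in = Z_0·(Z_L + jZ_0·tanβl)/(Z_0 + jZ_L·tanβl)
     = 50·(212 − j57.7)/(50 − j245)

Z_in ≈ 19.8 + j39.3 Ω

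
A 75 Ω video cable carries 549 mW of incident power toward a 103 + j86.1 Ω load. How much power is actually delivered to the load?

|Γ| = |(28 + j86.1)/(178 + j86.1)| = 0.458
|Γ|² = 0.21
P_refl = |Γ|²·P_inc = 115 mW, P_del = (1 − |Γ|²)·P_inc = 434 mW

P_delivered ≈ 434 mW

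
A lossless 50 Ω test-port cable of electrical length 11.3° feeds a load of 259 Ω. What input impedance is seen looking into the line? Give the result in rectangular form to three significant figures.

Z_in ≈ 130 − j125 Ω

tan(βl) = tan(11.3°) = 0.2
Z_in = Z_0·(Z_L + jZ_0·tanβl)/(Z_0 + jZ_L·tanβl)
     = 50·(259 + j9.99)/(50 + j51.8)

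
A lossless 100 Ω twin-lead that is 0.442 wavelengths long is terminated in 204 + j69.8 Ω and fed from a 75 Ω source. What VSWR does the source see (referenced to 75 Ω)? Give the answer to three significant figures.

VSWR ≈ 2.78

βl = 2π × 0.442 = 159°
tan(βl) = -0.381
Z_in = Z_0·(Z_L + jZ_0·tanβl)/(Z_0 + jZ_L·tanβl) = 106 + j90 Ω
Γ_s = (Z_in − Z_s)/(Z_in + Z_s) = (30.8 + j90)/(181 + j90), |Γ_s| = 0.471
VSWR = (1 + |Γ_s|)/(1 − |Γ_s|)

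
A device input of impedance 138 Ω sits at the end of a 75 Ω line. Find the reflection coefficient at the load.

Γ = (Z_L − Z_0)/(Z_L + Z_0) = (138 − 75)/(138 + 75) = 63/213

Γ = 0.296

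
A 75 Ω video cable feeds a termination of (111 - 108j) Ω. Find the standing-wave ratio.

VSWR ≈ 3.25

Γ = (Z_L − Z_0)/(Z_L + Z_0) = (36 − j108)/(186 − j108)
|Γ| = 114/215 = 0.529
VSWR = (1 + |Γ|)/(1 − |Γ|) = 1.53/0.471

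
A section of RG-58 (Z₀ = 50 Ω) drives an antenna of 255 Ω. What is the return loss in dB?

RL ≈ 3.45 dB

Γ = (255 − 50)/(255 + 50) = 0.672
RL = −20·log₁₀|Γ| = −20·log₁₀(0.672)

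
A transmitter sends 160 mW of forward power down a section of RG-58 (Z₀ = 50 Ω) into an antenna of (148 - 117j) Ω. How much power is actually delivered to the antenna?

P_delivered ≈ 89.5 mW

|Γ| = |(98 − j117)/(198 − j117)| = 0.664
|Γ|² = 0.44
P_refl = |Γ|²·P_inc = 70.5 mW, P_del = (1 − |Γ|²)·P_inc = 89.5 mW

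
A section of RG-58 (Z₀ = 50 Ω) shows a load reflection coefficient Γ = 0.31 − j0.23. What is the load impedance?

Z_L ≈ 80.4 − j43.5 Ω

Z_L = Z_0·(1 + Γ)/(1 − Γ) = 50·(1.31 − j0.23)/(0.69 + j0.23)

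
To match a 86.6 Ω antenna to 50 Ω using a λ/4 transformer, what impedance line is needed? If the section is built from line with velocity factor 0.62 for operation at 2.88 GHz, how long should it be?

Z_qwt = √(Z_0·R_L) = √(50 × 86.6) = √4330
λ = 0.62·c/f = 0.0646 m, so l = λ/4 = 0.0161 m

Z_qwt ≈ 65.8 Ω; length ≈ 1.61 cm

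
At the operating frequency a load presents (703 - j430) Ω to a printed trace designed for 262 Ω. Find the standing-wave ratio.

VSWR ≈ 3.8

Γ = (Z_L − Z_0)/(Z_L + Z_0) = (441 − j430)/(965 − j430)
|Γ| = 616/1060 = 0.583
VSWR = (1 + |Γ|)/(1 − |Γ|) = 1.58/0.417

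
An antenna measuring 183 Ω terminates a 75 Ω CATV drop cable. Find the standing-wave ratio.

For a purely resistive load, VSWR = R_L/Z_0 or Z_0/R_L (whichever > 1) = 183/75

VSWR ≈ 2.44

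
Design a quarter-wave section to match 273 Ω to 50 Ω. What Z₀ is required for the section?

Z_qwt ≈ 117 Ω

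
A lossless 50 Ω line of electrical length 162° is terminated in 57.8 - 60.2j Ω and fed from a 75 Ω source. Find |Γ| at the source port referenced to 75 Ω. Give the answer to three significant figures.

tan(βl) = -0.325
Z_in = Z_0·(Z_L + jZ_0·tanβl)/(Z_0 + jZ_L·tanβl) = 125 − j48.5 Ω
Γ_s = (Z_in − Z_s)/(Z_in + Z_s) = (49.9 − j48.5)/(200 − j48.5), |Γ_s| = 0.338

|Γ| ≈ 0.338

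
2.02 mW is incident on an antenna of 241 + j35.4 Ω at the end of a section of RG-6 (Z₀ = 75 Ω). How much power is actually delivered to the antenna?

|Γ| = |(166 + j35.4)/(316 + j35.4)| = 0.534
|Γ|² = 0.285
P_refl = |Γ|²·P_inc = 0.576 mW, P_del = (1 − |Γ|²)·P_inc = 1.44 mW

P_delivered ≈ 1.44 mW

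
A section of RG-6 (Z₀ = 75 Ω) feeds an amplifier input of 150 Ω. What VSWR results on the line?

VSWR ≈ 2

Γ = (150 − 75)/(150 + 75) = 0.333
VSWR = (1 + 0.333)/(1 − 0.333)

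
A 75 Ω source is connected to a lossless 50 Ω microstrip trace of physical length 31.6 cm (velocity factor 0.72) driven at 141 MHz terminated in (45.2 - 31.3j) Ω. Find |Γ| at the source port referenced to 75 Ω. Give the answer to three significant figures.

|Γ| ≈ 0.453

λ = v/f = 0.72·c / 141 MHz = 1.53 m
βl = 2π·l/λ = 2π × 0.206 = 74.3°
tan(βl) = 3.55
Z_in = Z_0·(Z_L + jZ_0·tanβl)/(Z_0 + jZ_L·tanβl) = 29.7 + j15.8 Ω
Γ_s = (Z_in − Z_s)/(Z_in + Z_s) = (-45.3 + j15.8)/(105 + j15.8), |Γ_s| = 0.453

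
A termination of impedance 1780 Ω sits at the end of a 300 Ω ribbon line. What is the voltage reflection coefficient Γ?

Γ = 0.712

Γ = (Z_L − Z_0)/(Z_L + Z_0) = (1780 − 300)/(1780 + 300) = 1480/2080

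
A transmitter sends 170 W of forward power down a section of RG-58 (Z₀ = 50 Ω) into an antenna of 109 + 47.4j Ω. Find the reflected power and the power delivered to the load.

P_reflected ≈ 35.4 W; P_delivered ≈ 135 W

|Γ| = |(59 + j47.4)/(159 + j47.4)| = 0.456
|Γ|² = 0.208
P_refl = |Γ|²·P_inc = 35.4 W, P_del = (1 − |Γ|²)·P_inc = 135 W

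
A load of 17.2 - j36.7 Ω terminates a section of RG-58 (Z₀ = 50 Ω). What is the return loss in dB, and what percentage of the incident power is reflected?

Γ = (-32.8 − j36.7)/(67.2 − j36.7), |Γ| = 0.643
RL = −20·log₁₀(0.643) = 3.84 dB
P_refl/P_inc = |Γ|² = 0.413

RL ≈ 3.84 dB; 41.3% of incident power reflected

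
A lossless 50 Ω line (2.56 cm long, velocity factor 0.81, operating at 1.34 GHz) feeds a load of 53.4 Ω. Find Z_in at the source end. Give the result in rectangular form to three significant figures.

λ = v/f = 0.81·c / 1.34 GHz = 0.181 m
βl = 2π·l/λ = 2π × 0.141 = 50.8°
tan(βl) = tan(50.8°) = 1.23
Z_in = Z_0·(Z_L + jZ_0·tanβl)/(Z_0 + jZ_L·tanβl)
     = 50·(53.4 + j61.4)/(50 + j65.5)

Z_in ≈ 49.2 − j3.17 Ω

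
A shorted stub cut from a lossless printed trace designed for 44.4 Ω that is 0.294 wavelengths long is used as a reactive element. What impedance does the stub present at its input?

βl = 2π × 0.294 = 106°
tan(βl) = -3.52
For a shorted stub, Z_in = jZ_0·tan(βl)

Z_in ≈ −j156 Ω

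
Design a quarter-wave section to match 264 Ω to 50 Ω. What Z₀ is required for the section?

Z_qwt ≈ 115 Ω

Z_qwt = √(Z_0·R_L) = √(50 × 264) = √13200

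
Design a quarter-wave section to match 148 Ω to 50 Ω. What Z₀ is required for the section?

Z_qwt ≈ 86 Ω

Z_qwt = √(Z_0·R_L) = √(50 × 148) = √7400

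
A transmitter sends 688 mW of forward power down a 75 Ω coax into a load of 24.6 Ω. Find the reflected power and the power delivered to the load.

Γ = (24.6 − 75)/(24.6 + 75) = -0.506
|Γ|² = 0.256
P_refl = |Γ|²·P_inc = 176 mW, P_del = (1 − |Γ|²)·P_inc = 512 mW

P_reflected ≈ 176 mW; P_delivered ≈ 512 mW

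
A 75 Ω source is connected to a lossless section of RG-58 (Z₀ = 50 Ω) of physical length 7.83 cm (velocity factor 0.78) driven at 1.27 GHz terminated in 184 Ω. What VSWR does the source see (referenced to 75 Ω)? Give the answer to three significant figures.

λ = v/f = 0.78·c / 1.27 GHz = 0.184 m
βl = 2π·l/λ = 2π × 0.425 = 153°
tan(βl) = -0.51
Z_in = Z_0·(Z_L + jZ_0·tanβl)/(Z_0 + jZ_L·tanβl) = 51.3 + j70.7 Ω
Γ_s = (Z_in − Z_s)/(Z_in + Z_s) = (-23.7 + j70.7)/(126 + j70.7), |Γ_s| = 0.515
VSWR = (1 + |Γ_s|)/(1 − |Γ_s|)

VSWR ≈ 3.13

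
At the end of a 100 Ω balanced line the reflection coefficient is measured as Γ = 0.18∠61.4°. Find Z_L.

Z_L ≈ 113 + j36.7 Ω

Z_L = Z_0·(1 + Γ)/(1 − Γ) = 100·(1.09 + j0.158)/(0.914 − j0.158)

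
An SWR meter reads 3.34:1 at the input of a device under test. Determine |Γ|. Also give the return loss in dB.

|Γ| ≈ 0.539; return loss ≈ 5.37 dB

|Γ| = (S − 1)/(S + 1) = (3.34 − 1)/(3.34 + 1) = 2.34/4.34
RL = −20·log₁₀|Γ| = −20·log₁₀(0.539)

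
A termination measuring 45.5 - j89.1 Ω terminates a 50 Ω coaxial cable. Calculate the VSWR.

VSWR ≈ 5.31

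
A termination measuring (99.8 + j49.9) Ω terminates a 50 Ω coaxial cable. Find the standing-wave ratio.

Γ = (Z_L − Z_0)/(Z_L + Z_0) = (49.8 + j49.9)/(149.8 + j49.9)
|Γ| = 70.5/158 = 0.446
VSWR = (1 + |Γ|)/(1 − |Γ|) = 1.45/0.554

VSWR ≈ 2.61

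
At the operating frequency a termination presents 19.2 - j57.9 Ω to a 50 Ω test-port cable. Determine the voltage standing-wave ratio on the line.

Γ = (Z_L − Z_0)/(Z_L + Z_0) = (-30.8 − j57.9)/(69.2 − j57.9)
|Γ| = 65.6/90.2 = 0.727
VSWR = (1 + |Γ|)/(1 − |Γ|) = 1.73/0.273

VSWR ≈ 6.32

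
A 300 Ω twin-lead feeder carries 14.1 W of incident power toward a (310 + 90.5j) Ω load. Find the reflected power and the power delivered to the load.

|Γ| = |(10 + j90.5)/(610 + j90.5)| = 0.148
|Γ|² = 0.0218
P_refl = |Γ|²·P_inc = 0.307 W, P_del = (1 − |Γ|²)·P_inc = 13.8 W

P_reflected ≈ 0.307 W; P_delivered ≈ 13.8 W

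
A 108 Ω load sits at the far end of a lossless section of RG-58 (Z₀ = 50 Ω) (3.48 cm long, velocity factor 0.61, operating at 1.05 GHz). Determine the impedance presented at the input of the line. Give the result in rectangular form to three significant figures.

λ = v/f = 0.61·c / 1.05 GHz = 0.174 m
βl = 2π·l/λ = 2π × 0.2 = 71.9°
tan(βl) = tan(71.9°) = 3.06
Z_in = Z_0·(Z_L + jZ_0·tanβl)/(Z_0 + jZ_L·tanβl)
     = 50·(108 + j153)/(50 + j330)

Z_in ≈ 25.1 − j12.6 Ω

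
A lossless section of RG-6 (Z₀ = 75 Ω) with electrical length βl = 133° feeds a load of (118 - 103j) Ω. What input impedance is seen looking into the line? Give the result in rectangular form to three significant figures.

Z_in ≈ 82.6 + j93.1 Ω

tan(βl) = tan(133°) = -1.07
Z_in = Z_0·(Z_L + jZ_0·tanβl)/(Z_0 + jZ_L·tanβl)
     = 75·(118 − j183)/(-35.5 − j127)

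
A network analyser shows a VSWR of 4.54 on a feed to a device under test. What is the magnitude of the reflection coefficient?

|Γ| ≈ 0.639

|Γ| = (S − 1)/(S + 1) = (4.54 − 1)/(4.54 + 1) = 3.54/5.54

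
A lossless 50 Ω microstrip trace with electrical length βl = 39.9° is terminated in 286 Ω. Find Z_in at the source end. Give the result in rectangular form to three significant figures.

tan(βl) = tan(39.9°) = 0.836
Z_in = Z_0·(Z_L + jZ_0·tanβl)/(Z_0 + jZ_L·tanβl)
     = 50·(286 + j41.8)/(50 + j239)

Z_in ≈ 20.4 − j55.5 Ω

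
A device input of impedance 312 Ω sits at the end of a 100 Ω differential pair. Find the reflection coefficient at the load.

Γ = (Z_L − Z_0)/(Z_L + Z_0) = (312 − 100)/(312 + 100) = 212/412

Γ = 0.515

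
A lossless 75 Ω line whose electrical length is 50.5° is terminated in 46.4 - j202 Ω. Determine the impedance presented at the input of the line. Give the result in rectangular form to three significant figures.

tan(βl) = tan(50.5°) = 1.21
Z_in = Z_0·(Z_L + jZ_0·tanβl)/(Z_0 + jZ_L·tanβl)
     = 75·(46.4 − j111)/(320 + j56.3)

Z_in ≈ 6.11 − j27.1 Ω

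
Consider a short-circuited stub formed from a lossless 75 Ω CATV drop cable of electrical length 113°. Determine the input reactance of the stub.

X_in ≈ -177 Ω (capacitive)

tan(βl) = -2.36
For a short-circuited stub, Z_in = jZ_0·tan(βl)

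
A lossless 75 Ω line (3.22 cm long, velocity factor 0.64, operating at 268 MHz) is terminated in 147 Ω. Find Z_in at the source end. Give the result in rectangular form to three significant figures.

λ = v/f = 0.64·c / 268 MHz = 0.716 m
βl = 2π·l/λ = 2π × 0.0449 = 16.2°
tan(βl) = tan(16.2°) = 0.29
Z_in = Z_0·(Z_L + jZ_0·tanβl)/(Z_0 + jZ_L·tanβl)
     = 75·(147 + j21.8)/(75 + j42.7)

Z_in ≈ 120 − j46.7 Ω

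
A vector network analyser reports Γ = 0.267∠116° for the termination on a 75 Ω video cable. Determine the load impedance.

Z_L ≈ 53.4 + j27.6 Ω

Z_L = Z_0·(1 + Γ)/(1 − Γ) = 75·(0.883 + j0.24)/(1.12 − j0.24)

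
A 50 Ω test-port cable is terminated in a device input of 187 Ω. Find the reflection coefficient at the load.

Γ = (Z_L − Z_0)/(Z_L + Z_0) = (187 − 50)/(187 + 50) = 137/237

Γ = 0.578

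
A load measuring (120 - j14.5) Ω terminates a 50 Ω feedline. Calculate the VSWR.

Γ = (Z_L − Z_0)/(Z_L + Z_0) = (70 − j14.5)/(170 − j14.5)
|Γ| = 71.5/171 = 0.419
VSWR = (1 + |Γ|)/(1 − |Γ|) = 1.42/0.581

VSWR ≈ 2.44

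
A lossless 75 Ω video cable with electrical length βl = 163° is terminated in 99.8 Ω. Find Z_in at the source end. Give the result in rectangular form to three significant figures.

tan(βl) = tan(163°) = -0.306
Z_in = Z_0·(Z_L + jZ_0·tanβl)/(Z_0 + jZ_L·tanβl)
     = 75·(99.8 − j22.9)/(75 − j30.5)

Z_in ≈ 93.6 + j15.2 Ω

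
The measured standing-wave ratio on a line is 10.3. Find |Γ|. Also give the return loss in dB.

|Γ| = (S − 1)/(S + 1) = (10.3 − 1)/(10.3 + 1) = 9.3/11.3
RL = −20·log₁₀|Γ| = −20·log₁₀(0.823)

|Γ| ≈ 0.823; return loss ≈ 1.69 dB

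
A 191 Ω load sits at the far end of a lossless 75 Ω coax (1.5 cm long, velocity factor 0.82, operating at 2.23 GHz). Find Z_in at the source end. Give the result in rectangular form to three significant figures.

λ = v/f = 0.82·c / 2.23 GHz = 0.11 m
βl = 2π·l/λ = 2π × 0.136 = 49°
tan(βl) = tan(49°) = 1.15
Z_in = Z_0·(Z_L + jZ_0·tanβl)/(Z_0 + jZ_L·tanβl)
     = 75·(191 + j86.1)/(75 + j219)

Z_in ≈ 46.4 − j49.5 Ω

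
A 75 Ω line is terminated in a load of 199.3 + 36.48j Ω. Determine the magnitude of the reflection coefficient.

Γ = (Z_L − Z_0)/(Z_L + Z_0) = (124.3 + j36.48)/(274.3 + j36.48)
|Γ| = 130/277

|Γ| ≈ 0.468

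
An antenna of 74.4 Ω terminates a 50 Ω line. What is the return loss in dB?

Γ = (74.4 − 50)/(74.4 + 50) = 0.196
RL = −20·log₁₀|Γ| = −20·log₁₀(0.196)

RL ≈ 14.1 dB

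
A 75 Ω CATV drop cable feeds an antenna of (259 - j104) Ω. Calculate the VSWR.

VSWR ≈ 4.05

Γ = (Z_L − Z_0)/(Z_L + Z_0) = (184 − j104)/(334 − j104)
|Γ| = 211/350 = 0.604
VSWR = (1 + |Γ|)/(1 − |Γ|) = 1.6/0.396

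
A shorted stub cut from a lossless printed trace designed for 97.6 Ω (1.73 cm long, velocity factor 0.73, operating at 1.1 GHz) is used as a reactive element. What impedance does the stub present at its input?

λ = v/f = 0.73·c / 1.1 GHz = 0.199 m
βl = 2π·l/λ = 2π × 0.0869 = 31.3°
tan(βl) = 0.608
For a shorted stub, Z_in = jZ_0·tan(βl)

Z_in ≈ +j59.3 Ω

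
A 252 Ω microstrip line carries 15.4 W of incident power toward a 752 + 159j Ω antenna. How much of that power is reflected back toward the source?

|Γ| = |(500 + j159)/(1004 + j159)| = 0.516
|Γ|² = 0.266
P_refl = |Γ|²·P_inc = 4.1 W, P_del = (1 − |Γ|²)·P_inc = 11.3 W

P_reflected ≈ 4.1 W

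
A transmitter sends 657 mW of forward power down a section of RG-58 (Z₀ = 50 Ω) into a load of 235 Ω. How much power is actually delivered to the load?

P_delivered ≈ 380 mW

Γ = (235 − 50)/(235 + 50) = 0.649
|Γ|² = 0.421
P_refl = |Γ|²·P_inc = 277 mW, P_del = (1 − |Γ|²)·P_inc = 380 mW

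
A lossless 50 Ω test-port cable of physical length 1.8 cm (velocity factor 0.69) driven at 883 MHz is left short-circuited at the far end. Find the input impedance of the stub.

λ = v/f = 0.69·c / 883 MHz = 0.234 m
βl = 2π·l/λ = 2π × 0.0768 = 27.6°
tan(βl) = 0.524
For a short-circuited stub, Z_in = jZ_0·tan(βl)

Z_in ≈ +j26.2 Ω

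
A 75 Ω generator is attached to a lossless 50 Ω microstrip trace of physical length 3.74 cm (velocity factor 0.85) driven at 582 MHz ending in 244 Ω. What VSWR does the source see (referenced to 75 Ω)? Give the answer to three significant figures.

λ = v/f = 0.85·c / 582 MHz = 0.438 m
βl = 2π·l/λ = 2π × 0.0854 = 30.7°
tan(βl) = 0.594
Z_in = Z_0·(Z_L + jZ_0·tanβl)/(Z_0 + jZ_L·tanβl) = 35.1 − j72 Ω
Γ_s = (Z_in − Z_s)/(Z_in + Z_s) = (-39.9 − j72)/(110 − j72), |Γ_s| = 0.626
VSWR = (1 + |Γ_s|)/(1 − |Γ_s|)

VSWR ≈ 4.35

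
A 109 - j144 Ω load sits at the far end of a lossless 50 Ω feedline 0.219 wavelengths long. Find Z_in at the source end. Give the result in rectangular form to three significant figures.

Z_in ≈ 7.96 + j1.38 Ω

βl = 2π × 0.219 = 78.8°
tan(βl) = tan(78.8°) = 5.07
Z_in = Z_0·(Z_L + jZ_0·tanβl)/(Z_0 + jZ_L·tanβl)
     = 50·(109 + j109)/(780 + j553)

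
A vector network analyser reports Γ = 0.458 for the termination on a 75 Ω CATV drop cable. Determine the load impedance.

Z_L ≈ 202 Ω

Z_L = Z_0·(1 + Γ)/(1 − Γ) = 75·(1.46)/(0.542)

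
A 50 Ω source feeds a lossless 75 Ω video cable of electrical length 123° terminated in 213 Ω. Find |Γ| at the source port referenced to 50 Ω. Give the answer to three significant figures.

tan(βl) = -1.54
Z_in = Z_0·(Z_L + jZ_0·tanβl)/(Z_0 + jZ_L·tanβl) = 35.7 + j40.5 Ω
Γ_s = (Z_in − Z_s)/(Z_in + Z_s) = (-14.3 + j40.5)/(85.7 + j40.5), |Γ_s| = 0.454

|Γ| ≈ 0.454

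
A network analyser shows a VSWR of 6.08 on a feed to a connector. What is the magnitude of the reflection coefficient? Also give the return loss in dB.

|Γ| = (S − 1)/(S + 1) = (6.08 − 1)/(6.08 + 1) = 5.08/7.08
RL = −20·log₁₀|Γ| = −20·log₁₀(0.718)

|Γ| ≈ 0.718; return loss ≈ 2.88 dB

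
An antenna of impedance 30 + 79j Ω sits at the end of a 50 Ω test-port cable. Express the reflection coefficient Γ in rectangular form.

Γ = (Z_L − Z_0)/(Z_L + Z_0) = (-20 + j79)/(80 + j79)

Γ ≈ 0.367 + j0.625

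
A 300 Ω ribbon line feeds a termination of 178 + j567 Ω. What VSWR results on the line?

VSWR ≈ 8.18

Γ = (Z_L − Z_0)/(Z_L + Z_0) = (-122 + j567)/(478 + j567)
|Γ| = 580/742 = 0.782
VSWR = (1 + |Γ|)/(1 − |Γ|) = 1.78/0.218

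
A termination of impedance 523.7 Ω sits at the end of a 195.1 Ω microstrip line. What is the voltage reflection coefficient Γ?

Γ = 0.457

Γ = (Z_L − Z_0)/(Z_L + Z_0) = (523.7 − 195.1)/(523.7 + 195.1) = 328.6/718.8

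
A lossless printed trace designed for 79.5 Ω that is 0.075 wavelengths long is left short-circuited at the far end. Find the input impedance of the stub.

Z_in ≈ +j40.5 Ω

βl = 2π × 0.075 = 27°
tan(βl) = 0.51
For a short-circuited stub, Z_in = jZ_0·tan(βl)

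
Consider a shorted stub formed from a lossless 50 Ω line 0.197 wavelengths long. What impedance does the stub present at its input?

Z_in ≈ +j145 Ω

βl = 2π × 0.197 = 70.9°
tan(βl) = 2.89
For a shorted stub, Z_in = jZ_0·tan(βl)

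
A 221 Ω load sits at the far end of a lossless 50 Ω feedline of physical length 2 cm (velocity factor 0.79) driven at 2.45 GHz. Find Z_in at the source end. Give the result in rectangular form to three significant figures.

Z_in ≈ 12.1 − j13.2 Ω

λ = v/f = 0.79·c / 2.45 GHz = 0.0967 m
βl = 2π·l/λ = 2π × 0.207 = 74.4°
tan(βl) = tan(74.4°) = 3.59
Z_in = Z_0·(Z_L + jZ_0·tanβl)/(Z_0 + jZ_L·tanβl)
     = 50·(221 + j179)/(50 + j793)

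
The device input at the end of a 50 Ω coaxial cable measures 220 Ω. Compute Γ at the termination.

Γ = 0.63

Γ = (Z_L − Z_0)/(Z_L + Z_0) = (220 − 50)/(220 + 50) = 170/270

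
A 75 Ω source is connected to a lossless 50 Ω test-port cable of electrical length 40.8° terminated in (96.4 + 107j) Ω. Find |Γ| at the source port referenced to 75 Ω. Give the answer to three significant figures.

tan(βl) = 0.863
Z_in = Z_0·(Z_L + jZ_0·tanβl)/(Z_0 + jZ_L·tanβl) = 48.2 − j82.5 Ω
Γ_s = (Z_in − Z_s)/(Z_in + Z_s) = (-26.8 − j82.5)/(123 − j82.5), |Γ_s| = 0.585

|Γ| ≈ 0.585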